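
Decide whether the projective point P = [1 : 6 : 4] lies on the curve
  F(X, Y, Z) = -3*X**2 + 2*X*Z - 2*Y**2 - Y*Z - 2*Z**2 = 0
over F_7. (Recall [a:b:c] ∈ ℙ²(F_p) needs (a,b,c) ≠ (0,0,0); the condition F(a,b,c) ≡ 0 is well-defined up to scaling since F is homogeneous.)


F(1,6,4) ≡ 3 (mod 7); P is NOT on the curve.

Evaluate F(1, 6, 4) term-by-term (mod 7).
  -3*X**2 ↦ -3·1·1·1 = -3
  2*X*Z ↦ 2·1·1·4 = 8
  -2*Y**2 ↦ -2·1·36·1 = -72
  -Y*Z ↦ -1·1·6·4 = -24
  -2*Z**2 ↦ -2·1·1·16 = -32
Sum: F(1, 6, 4) = (-3) + (8) + (-72) + (-24) + (-32) = -123.
Reducing mod 7: -123 ≡ 3 (mod 7).
Since F(a, b, c) ≡ 3 ≠ 0 (mod 7), P does NOT lie on the curve.


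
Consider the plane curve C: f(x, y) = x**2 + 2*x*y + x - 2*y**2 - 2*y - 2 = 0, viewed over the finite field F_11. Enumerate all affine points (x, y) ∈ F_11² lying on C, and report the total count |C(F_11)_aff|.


Affine F_11-points: {(1, 0), (2, 2), (2, 10), (4, 1), (4, 2), (7, 8), (7, 9), (9, 0), (9, 8), (10, 10)}; count = 10.

For each of the 121 pairs (x, y) ∈ F_11², evaluate f(x, y) mod 11. Record the zeros.
  x = 0: [0↦9, 1↦5, 2↦8, 3↦7, 4↦2, 5↦4, 6↦2, 7↦7, 8↦8, 9↦5, 10↦9]  zeros at y ∈ ∅
  x = 1: [0↦0, 1↦9, 2↦3, 3↦4, 4↦1, 5↦5, 6↦5, 7↦1, 8↦4, 9↦3, 10↦9]  zeros at y ∈ {0}
  x = 2: [0↦4, 1↦4, 2↦0, 3↦3, 4↦2, 5↦8, 6↦10, 7↦8, 8↦2, 9↦3, 10↦0]  zeros at y ∈ {2, 10}
  x = 3: [0↦10, 1↦1, 2↦10, 3↦4, 4↦5, 5↦2, 6↦6, 7↦6, 8↦2, 9↦5, 10↦4]  zeros at y ∈ ∅
  x = 4: [0↦7, 1↦0, 2↦0, 3↦7, 4↦10, 5↦9, 6↦4, 7↦6, 8↦4, 9↦9, 10↦10]  zeros at y ∈ {1, 2}
  x = 5: [0↦6, 1↦1, 2↦3, 3↦1, 4↦6, 5↦7, 6↦4, 7↦8, 8↦8, 9↦4, 10↦7]  zeros at y ∈ ∅
  x = 6: [0↦7, 1↦4, 2↦8, 3↦8, 4↦4, 5↦7, 6↦6, 7↦1, 8↦3, 9↦1, 10↦6]  zeros at y ∈ ∅
  x = 7: [0↦10, 1↦9, 2↦4, 3↦6, 4↦4, 5↦9, 6↦10, 7↦7, 8↦0, 9↦0, 10↦7]  zeros at y ∈ {8, 9}
  x = 8: [0↦4, 1↦5, 2↦2, 3↦6, 4↦6, 5↦2, 6↦5, 7↦4, 8↦10, 9↦1, 10↦10]  zeros at y ∈ ∅
  x = 9: [0↦0, 1↦3, 2↦2, 3↦8, 4↦10, 5↦8, 6↦2, 7↦3, 8↦0, 9↦4, 10↦4]  zeros at y ∈ {0, 8}
  x = 10: [0↦9, 1↦3, 2↦4, 3↦1, 4↦5, 5↦5, 6↦1, 7↦4, 8↦3, 9↦9, 10↦0]  zeros at y ∈ {10}
Collecting zeros: affine points = {(1, 0), (2, 2), (2, 10), (4, 1), (4, 2), (7, 8), (7, 9), (9, 0), (9, 8), (10, 10)}.
Total count |C(F_11)_aff| = 10.


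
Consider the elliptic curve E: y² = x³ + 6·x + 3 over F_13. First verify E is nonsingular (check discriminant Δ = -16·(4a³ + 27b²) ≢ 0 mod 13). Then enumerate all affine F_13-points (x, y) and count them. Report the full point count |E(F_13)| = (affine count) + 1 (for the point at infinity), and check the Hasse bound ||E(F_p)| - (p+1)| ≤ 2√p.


Affine points = {(0, 4), (0, 9), (1, 6), (1, 7), (2, 6), (2, 7), (3, 3), (3, 10), (4, 0), (8, 2), (8, 11), (10, 6), (10, 7), (11, 3), (11, 10), (12, 3), (12, 10)}; affine count = 17; |E(F_13)| = 18.

Discriminant check: Δ ∝ 4a³ + 27b² = 4·6³ + 27·3² = 4·216 + 27·9 ≡ 2 (mod 13). Nonzero ⇒ E is nonsingular.
For each x ∈ F_13, compute rhs = x³ + 6·x + 3 mod 13, then count y ∈ F_13 with y² ≡ rhs.
  x = 0: rhs = 3, matching y values: 4, 9 (2 points).
  x = 1: rhs = 10, matching y values: 6, 7 (2 points).
  x = 2: rhs = 10, matching y values: 6, 7 (2 points).
  x = 3: rhs = 9, matching y values: 3, 10 (2 points).
  x = 4: rhs = 0, matching y values: 0 (1 points).
  x = 5: rhs = 2, matching y values: none (0 points).
  x = 6: rhs = 8, matching y values: none (0 points).
  x = 7: rhs = 11, matching y values: none (0 points).
  x = 8: rhs = 4, matching y values: 2, 11 (2 points).
  x = 9: rhs = 6, matching y values: none (0 points).
  x = 10: rhs = 10, matching y values: 6, 7 (2 points).
  x = 11: rhs = 9, matching y values: 3, 10 (2 points).
  x = 12: rhs = 9, matching y values: 3, 10 (2 points).
Total affine count: 17.
Full point count |E(F_13)| = 17 + 1 = 18.
Hasse bound: |18 − (13+1)| = |4| = 4 ≤ 2√13 ≈ 7.2111 ✓.


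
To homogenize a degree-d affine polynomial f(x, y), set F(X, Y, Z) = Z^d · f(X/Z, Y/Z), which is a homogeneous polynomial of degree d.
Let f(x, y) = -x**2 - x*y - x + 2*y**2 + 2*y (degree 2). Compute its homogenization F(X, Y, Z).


F(X, Y, Z) = -X**2 - X*Y - X*Z + 2*Y**2 + 2*Y*Z

deg(f) = 2.
Substitute x = X/Z, y = Y/Z into f, then multiply by Z^2.
  monomial -1·x^2·y^0 ↦ -1·X^2·Y^0·Z^0.
  monomial -1·x^1·y^1 ↦ -1·X^1·Y^1·Z^0.
  monomial -1·x^1·y^0 ↦ -1·X^1·Y^0·Z^1.
  monomial 2·x^0·y^2 ↦ 2·X^0·Y^2·Z^0.
  monomial 2·x^0·y^1 ↦ 2·X^0·Y^1·Z^1.
Collecting: F(X, Y, Z) = -X**2 - X*Y - X*Z + 2*Y**2 + 2*Y*Z.


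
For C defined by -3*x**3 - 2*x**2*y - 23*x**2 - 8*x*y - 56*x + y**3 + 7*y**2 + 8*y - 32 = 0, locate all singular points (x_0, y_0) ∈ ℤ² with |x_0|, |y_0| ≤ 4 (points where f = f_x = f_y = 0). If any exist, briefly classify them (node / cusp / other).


Singular points: {(-2, -2)}; classification: node.

Compute partial derivatives:
  f_x = -9*x**2 - 4*x*y - 46*x - 8*y - 56.
  f_y = -2*x**2 - 8*x + 3*y**2 + 14*y + 8.
Scan x_0 ∈ {−4, ..., 4}. For each x_0, f_y(x_0, y) is a polynomial in y; find its integer roots y ∈ {−4, ..., 4}, then test f_x and f at those candidates.
  x = -4: f_y(-4, y) = 3*y**2 + 14*y + 8; vanishes at y ∈ {-4}. (-4, -4): f_x = -48 ≠ 0.
  x = -3: f_y(-3, y) = 3*y**2 + 14*y + 14; no integer root y with |y| ≤ 4.
  x = -2: f_y(-2, y) = 3*y**2 + 14*y + 16; vanishes at y ∈ {-2}. (-2, -2): f_x = 0, f = 0 — SINGULAR.
  x = -1: f_y(-1, y) = 3*y**2 + 14*y + 14; no integer root y with |y| ≤ 4.
  x = 0: f_y(0, y) = 3*y**2 + 14*y + 8; vanishes at y ∈ {-4}. (0, -4): f_x = -24 ≠ 0.
  x = 1: f_y(1, y) = 3*y**2 + 14*y - 2; no integer root y with |y| ≤ 4.
  x = 2: f_y(2, y) = 3*y**2 + 14*y - 16; no integer root y with |y| ≤ 4.
  x = 3: f_y(3, y) = 3*y**2 + 14*y - 34; no integer root y with |y| ≤ 4.
  x = 4: f_y(4, y) = 3*y**2 + 14*y - 56; no integer root y with |y| ≤ 4.
Only singular point on the grid: (-2, -2).
Classify: substitute x = -2 + u, y = -2 + v and expand: f = -3*u**3 - 2*u**2*v - u**2 + v**3 + v**2.
No constant or linear terms (consistent with a singular point). Quadratic part: -u**2 + v**2. Cubic part: -3*u**3 - 2*u**2*v + v**3.
The quadratic part v**2 - u**2 = (v − u)(v + u) splits into two distinct linear factors, so there are two distinct tangent lines y − -2 = ±(x − -2) — this is a node (ordinary double point).
Classification: node.


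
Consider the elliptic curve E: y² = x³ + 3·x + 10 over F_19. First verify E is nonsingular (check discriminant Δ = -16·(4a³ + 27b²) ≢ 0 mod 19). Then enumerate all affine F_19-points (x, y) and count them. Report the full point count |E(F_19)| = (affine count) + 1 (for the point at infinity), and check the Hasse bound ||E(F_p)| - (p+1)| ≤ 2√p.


Affine points = {(2, 9), (2, 10), (5, 6), (5, 13), (6, 4), (6, 15), (9, 5), (9, 14), (11, 5), (11, 14), (12, 8), (12, 11), (13, 2), (13, 17), (18, 5), (18, 14)}; affine count = 16; |E(F_19)| = 17.

Discriminant check: Δ ∝ 4a³ + 27b² = 4·3³ + 27·10² = 4·27 + 27·100 ≡ 15 (mod 19). Nonzero ⇒ E is nonsingular.
For each x ∈ F_19, compute rhs = x³ + 3·x + 10 mod 19, then count y ∈ F_19 with y² ≡ rhs.
  x = 0: rhs = 10, matching y values: none (0 points).
  x = 1: rhs = 14, matching y values: none (0 points).
  x = 2: rhs = 5, matching y values: 9, 10 (2 points).
  x = 3: rhs = 8, matching y values: none (0 points).
  x = 4: rhs = 10, matching y values: none (0 points).
  x = 5: rhs = 17, matching y values: 6, 13 (2 points).
  x = 6: rhs = 16, matching y values: 4, 15 (2 points).
  x = 7: rhs = 13, matching y values: none (0 points).
  x = 8: rhs = 14, matching y values: none (0 points).
  x = 9: rhs = 6, matching y values: 5, 14 (2 points).
  x = 10: rhs = 14, matching y values: none (0 points).
  x = 11: rhs = 6, matching y values: 5, 14 (2 points).
  x = 12: rhs = 7, matching y values: 8, 11 (2 points).
  x = 13: rhs = 4, matching y values: 2, 17 (2 points).
  x = 14: rhs = 3, matching y values: none (0 points).
  x = 15: rhs = 10, matching y values: none (0 points).
  x = 16: rhs = 12, matching y values: none (0 points).
  x = 17: rhs = 15, matching y values: none (0 points).
  x = 18: rhs = 6, matching y values: 5, 14 (2 points).
Total affine count: 16.
Full point count |E(F_19)| = 16 + 1 = 17.
Hasse bound: |17 − (19+1)| = |-3| = 3 ≤ 2√19 ≈ 8.7178 ✓.


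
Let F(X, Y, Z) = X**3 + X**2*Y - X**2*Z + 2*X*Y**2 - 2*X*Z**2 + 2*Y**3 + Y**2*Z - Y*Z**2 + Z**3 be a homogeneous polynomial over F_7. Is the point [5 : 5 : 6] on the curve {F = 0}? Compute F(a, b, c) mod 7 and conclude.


F(5,5,6) ≡ 6 (mod 7); P is NOT on the curve.

Evaluate F(5, 5, 6) term-by-term (mod 7).
  X**3 ↦ 1·125·1·1 = 125
  X**2*Y ↦ 1·25·5·1 = 125
  -X**2*Z ↦ -1·25·1·6 = -150
  2*X*Y**2 ↦ 2·5·25·1 = 250
  -2*X*Z**2 ↦ -2·5·1·36 = -360
  2*Y**3 ↦ 2·1·125·1 = 250
  Y**2*Z ↦ 1·1·25·6 = 150
  -Y*Z**2 ↦ -1·1·5·36 = -180
  Z**3 ↦ 1·1·1·216 = 216
Sum: F(5, 5, 6) = (125) + (125) + (-150) + (250) + (-360) + (250) + (150) + (-180) + (216) = 426.
Reducing mod 7: 426 ≡ 6 (mod 7).
Since F(a, b, c) ≡ 6 ≠ 0 (mod 7), P does NOT lie on the curve.


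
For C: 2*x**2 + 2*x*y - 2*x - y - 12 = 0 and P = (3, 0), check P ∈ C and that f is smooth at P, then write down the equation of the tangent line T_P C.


Tangent line at P: 10*x + 5*y - 30 = 0.

Step 1: f(3, 0) = 0, so P lies on C.
Step 2: partial derivatives
  f_x(x, y) = 4*x + 2*y - 2, f_y(x, y) = 2*x - 1.
  f_x(P) = 10, f_y(P) = 5 (gradient nonzero, so P is smooth).
Step 3: tangent line at P: 10·(x − 3) + 5·(y − 0) = 0.
Expanding: 10*x + 5*y - 30 = 0.


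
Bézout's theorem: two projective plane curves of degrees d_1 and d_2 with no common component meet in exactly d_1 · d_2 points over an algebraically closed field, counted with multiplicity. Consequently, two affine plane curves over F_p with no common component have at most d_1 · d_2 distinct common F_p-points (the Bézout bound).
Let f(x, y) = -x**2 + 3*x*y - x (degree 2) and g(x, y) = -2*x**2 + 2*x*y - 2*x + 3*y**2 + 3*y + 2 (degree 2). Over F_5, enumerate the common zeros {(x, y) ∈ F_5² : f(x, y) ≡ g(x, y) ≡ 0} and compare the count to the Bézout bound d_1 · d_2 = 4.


Common zeros: {(0, 2), (2, 1)}; count = 2; Bézout bound = 4.

deg(f) = 2, deg(g) = 2, so Bézout bound = 4.
Scan x ∈ F_5. For each x, list the y ∈ F_5 with f(x, y) ≡ 0 and those with g(x, y) ≡ 0 (mod 5); the common zeros in that column are the intersection.
  x = 0: f ≡ 0 at y ∈ {0, 1, 2, 3, 4}; g ≡ 0 at y ∈ {2}; common: {2}.
  x = 1: f ≡ 0 at y ∈ {4}; g ≡ 0 at y ∈ {2, 3}; common: ∅.
  x = 2: f ≡ 0 at y ∈ {1}; g ≡ 0 at y ∈ {0, 1}; common: {1}.
  x = 3: f ≡ 0 at y ∈ {3}; g ≡ 0 at y ∈ {1}; common: ∅.
  x = 4: f ≡ 0 at y ∈ {0}; g ≡ 0 at y ∈ ∅; common: ∅.
Collecting: common zeros = {(0, 2), (2, 1)}, so the count is 2.
Comparison with the Bézout bound: 2 ≤ 4 = deg(f)·deg(g), as expected for curves with no common component (the affine F_5-count falls short of the bound because intersections may lie at infinity, over extension fields, or carry multiplicity).


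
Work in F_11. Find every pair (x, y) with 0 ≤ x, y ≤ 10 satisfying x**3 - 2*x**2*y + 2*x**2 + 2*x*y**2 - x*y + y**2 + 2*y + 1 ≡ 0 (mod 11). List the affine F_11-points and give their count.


Affine F_11-points: {(0, 10), (5, 0), (8, 5), (8, 10), (10, 2), (10, 10)}; count = 6.

For each of the 121 pairs (x, y) ∈ F_11², evaluate f(x, y) mod 11. Record the zeros.
  x = 0: [0↦1, 1↦4, 2↦9, 3↦5, 4↦3, 5↦3, 6↦5, 7↦9, 8↦4, 9↦1, 10↦0]  zeros at y ∈ {10}
  x = 1: [0↦4, 1↦6, 2↦3, 3↦6, 4↦4, 5↦8, 6↦7, 7↦1, 8↦1, 9↦7, 10↦8]  zeros at y ∈ ∅
  x = 2: [0↦6, 1↦3, 2↦10, 3↦5, 4↦10, 5↦3, 6↦6, 7↦8, 8↦9, 9↦9, 10↦8]  zeros at y ∈ ∅
  x = 3: [0↦2, 1↦1, 2↦3, 3↦8, 4↦5, 5↦5, 6↦8, 7↦3, 8↦1, 9↦2, 10↦6]  zeros at y ∈ ∅
  x = 4: [0↦9, 1↦6, 2↦10, 3↦10, 4↦6, 5↦9, 6↦8, 7↦3, 8↦5, 9↦3, 10↦8]  zeros at y ∈ ∅
  x = 5: [0↦0, 1↦2, 2↦4, 3↦6, 4↦8, 5↦10, 6↦1, 7↦3, 8↦5, 9↦7, 10↦9]  zeros at y ∈ {0}
  x = 6: [0↦3, 1↦6, 2↦2, 3↦2, 4↦6, 5↦3, 6↦4, 7↦9, 8↦7, 9↦9, 10↦4]  zeros at y ∈ ∅
  x = 7: [0↦2, 1↦2, 2↦10, 3↦4, 4↦6, 5↦5, 6↦1, 7↦5, 8↦6, 9↦4, 10↦10]  zeros at y ∈ ∅
  x = 8: [0↦3, 1↦7, 2↦1, 3↦7, 4↦3, 5↦0, 6↦9, 7↦8, 8↦8, 9↦9, 10↦0]  zeros at y ∈ {5, 10}
  x = 9: [0↦1, 1↦5, 2↦3, 3↦6, 4↦3, 5↦5, 6↦1, 7↦2, 8↦8, 9↦8, 10↦2]  zeros at y ∈ ∅
  x = 10: [0↦2, 1↦2, 2↦0, 3↦7, 4↦1, 5↦4, 6↦5, 7↦4, 8↦1, 9↦7, 10↦0]  zeros at y ∈ {2, 10}
Collecting zeros: affine points = {(0, 10), (5, 0), (8, 5), (8, 10), (10, 2), (10, 10)}.
Total count |C(F_11)_aff| = 6.


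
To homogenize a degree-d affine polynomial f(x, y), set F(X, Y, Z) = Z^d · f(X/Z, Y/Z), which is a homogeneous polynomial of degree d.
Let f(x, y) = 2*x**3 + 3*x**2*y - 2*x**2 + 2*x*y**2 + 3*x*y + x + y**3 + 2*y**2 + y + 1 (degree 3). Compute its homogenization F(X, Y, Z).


F(X, Y, Z) = 2*X**3 + 3*X**2*Y - 2*X**2*Z + 2*X*Y**2 + 3*X*Y*Z + X*Z**2 + Y**3 + 2*Y**2*Z + Y*Z**2 + Z**3

deg(f) = 3.
Substitute x = X/Z, y = Y/Z into f, then multiply by Z^3.
  monomial 2·x^3·y^0 ↦ 2·X^3·Y^0·Z^0.
  monomial 3·x^2·y^1 ↦ 3·X^2·Y^1·Z^0.
  monomial -2·x^2·y^0 ↦ -2·X^2·Y^0·Z^1.
  monomial 2·x^1·y^2 ↦ 2·X^1·Y^2·Z^0.
  monomial 3·x^1·y^1 ↦ 3·X^1·Y^1·Z^1.
  monomial 1·x^1·y^0 ↦ 1·X^1·Y^0·Z^2.
  monomial 1·x^0·y^3 ↦ 1·X^0·Y^3·Z^0.
  monomial 2·x^0·y^2 ↦ 2·X^0·Y^2·Z^1.
  monomial 1·x^0·y^1 ↦ 1·X^0·Y^1·Z^2.
  monomial 1·x^0·y^0 ↦ 1·X^0·Y^0·Z^3.
Collecting: F(X, Y, Z) = 2*X**3 + 3*X**2*Y - 2*X**2*Z + 2*X*Y**2 + 3*X*Y*Z + X*Z**2 + Y**3 + 2*Y**2*Z + Y*Z**2 + Z**3.


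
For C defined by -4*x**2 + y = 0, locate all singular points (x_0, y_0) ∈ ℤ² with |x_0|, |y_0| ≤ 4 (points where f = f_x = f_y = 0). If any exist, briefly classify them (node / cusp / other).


No singular points in the scanned grid; C is smooth there.

Compute partial derivatives:
  f_x = -8*x.
  f_y = 1.
f_y = 1 is a nonzero constant, so f_y never vanishes: no point (x, y) can satisfy f = f_x = f_y = 0. In particular no (x, y) ∈ {−4, ..., 4}² is singular; the curve is smooth.


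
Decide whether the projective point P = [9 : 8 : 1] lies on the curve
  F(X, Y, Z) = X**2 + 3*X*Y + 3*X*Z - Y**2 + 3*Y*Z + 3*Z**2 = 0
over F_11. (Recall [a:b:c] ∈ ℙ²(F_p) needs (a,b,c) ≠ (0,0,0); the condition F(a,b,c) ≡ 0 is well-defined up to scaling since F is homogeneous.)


F(9,8,1) ≡ 1 (mod 11); P is NOT on the curve.

Evaluate F(9, 8, 1) term-by-term (mod 11).
  X**2 ↦ 1·81·1·1 = 81
  3*X*Y ↦ 3·9·8·1 = 216
  3*X*Z ↦ 3·9·1·1 = 27
  -Y**2 ↦ -1·1·64·1 = -64
  3*Y*Z ↦ 3·1·8·1 = 24
  3*Z**2 ↦ 3·1·1·1 = 3
Sum: F(9, 8, 1) = (81) + (216) + (27) + (-64) + (24) + (3) = 287.
Reducing mod 11: 287 ≡ 1 (mod 11).
Since F(a, b, c) ≡ 1 ≠ 0 (mod 11), P does NOT lie on the curve.


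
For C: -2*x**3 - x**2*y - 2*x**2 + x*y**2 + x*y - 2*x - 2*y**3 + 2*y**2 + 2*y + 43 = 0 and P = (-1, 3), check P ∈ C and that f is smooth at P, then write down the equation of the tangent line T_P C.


Tangent line at P: 14*x - 48*y + 158 = 0.

Step 1: f(-1, 3) = 0, so P lies on C.
Step 2: partial derivatives
  f_x(x, y) = -6*x**2 - 2*x*y - 4*x + y**2 + y - 2, f_y(x, y) = -x**2 + 2*x*y + x - 6*y**2 + 4*y + 2.
  f_x(P) = 14, f_y(P) = -48 (gradient nonzero, so P is smooth).
Step 3: tangent line at P: 14·(x − -1) + -48·(y − 3) = 0.
Expanding: 14*x - 48*y + 158 = 0.


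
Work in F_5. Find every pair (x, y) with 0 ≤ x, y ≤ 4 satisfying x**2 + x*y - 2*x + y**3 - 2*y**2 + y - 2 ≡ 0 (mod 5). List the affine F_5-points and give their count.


Affine F_5-points: {(0, 2), (0, 3), (2, 1), (4, 1), (4, 3)}; count = 5.

For each of the 25 pairs (x, y) ∈ F_5², evaluate f(x, y) mod 5. Record the zeros.
  x = 0: [0↦3, 1↦3, 2↦0, 3↦0, 4↦4]  zeros at y ∈ {2, 3}
  x = 1: [0↦2, 1↦3, 2↦1, 3↦2, 4↦2]  zeros at y ∈ ∅
  x = 2: [0↦3, 1↦0, 2↦4, 3↦1, 4↦2]  zeros at y ∈ {1}
  x = 3: [0↦1, 1↦4, 2↦4, 3↦2, 4↦4]  zeros at y ∈ ∅
  x = 4: [0↦1, 1↦0, 2↦1, 3↦0, 4↦3]  zeros at y ∈ {1, 3}
Collecting zeros: affine points = {(0, 2), (0, 3), (2, 1), (4, 1), (4, 3)}.
Total count |C(F_5)_aff| = 5.


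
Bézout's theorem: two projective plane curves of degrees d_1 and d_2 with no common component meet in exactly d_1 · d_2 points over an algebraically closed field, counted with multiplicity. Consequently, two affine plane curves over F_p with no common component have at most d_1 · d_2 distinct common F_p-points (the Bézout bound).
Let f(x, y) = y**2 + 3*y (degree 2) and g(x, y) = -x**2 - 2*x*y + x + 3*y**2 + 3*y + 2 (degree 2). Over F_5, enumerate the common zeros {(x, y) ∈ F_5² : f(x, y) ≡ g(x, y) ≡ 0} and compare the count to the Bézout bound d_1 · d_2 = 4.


Common zeros: {(0, 2), (2, 0), (2, 2), (4, 0)}; count = 4; Bézout bound = 4.

deg(f) = 2, deg(g) = 2, so Bézout bound = 4.
Scan x ∈ F_5. For each x, list the y ∈ F_5 with f(x, y) ≡ 0 and those with g(x, y) ≡ 0 (mod 5); the common zeros in that column are the intersection.
  x = 0: f ≡ 0 at y ∈ {0, 2}; g ≡ 0 at y ∈ {2}; common: {2}.
  x = 1: f ≡ 0 at y ∈ {0, 2}; g ≡ 0 at y ∈ ∅; common: ∅.
  x = 2: f ≡ 0 at y ∈ {0, 2}; g ≡ 0 at y ∈ {0, 2}; common: {0, 2}.
  x = 3: f ≡ 0 at y ∈ {0, 2}; g ≡ 0 at y ∈ ∅; common: ∅.
  x = 4: f ≡ 0 at y ∈ {0, 2}; g ≡ 0 at y ∈ {0}; common: {0}.
Collecting: common zeros = {(0, 2), (2, 0), (2, 2), (4, 0)}, so the count is 4.
Comparison with the Bézout bound: 4 ≤ 4 = deg(f)·deg(g), as expected for curves with no common component (the bound is attained).


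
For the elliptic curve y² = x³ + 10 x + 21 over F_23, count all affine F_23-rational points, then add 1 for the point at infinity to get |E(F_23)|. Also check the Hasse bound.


Affine points = {(1, 3), (1, 20), (2, 7), (2, 16), (3, 3), (3, 20), (5, 9), (5, 14), (9, 9), (9, 14), (11, 6), (11, 17), (12, 11), (12, 12), (13, 5), (13, 18), (15, 2), (15, 21), (19, 3), (19, 20), (21, 4), (21, 19)}; affine count = 22; |E(F_23)| = 23.

Discriminant check: Δ ∝ 4a³ + 27b² = 4·10³ + 27·21² = 4·1000 + 27·441 ≡ 14 (mod 23). Nonzero ⇒ E is nonsingular.
For each x ∈ F_23, compute rhs = x³ + 10·x + 21 mod 23, then count y ∈ F_23 with y² ≡ rhs.
  x = 0: rhs = 21, matching y values: none (0 points).
  x = 1: rhs = 9, matching y values: 3, 20 (2 points).
  x = 2: rhs = 3, matching y values: 7, 16 (2 points).
  x = 3: rhs = 9, matching y values: 3, 20 (2 points).
  x = 4: rhs = 10, matching y values: none (0 points).
  x = 5: rhs = 12, matching y values: 9, 14 (2 points).
  x = 6: rhs = 21, matching y values: none (0 points).
  x = 7: rhs = 20, matching y values: none (0 points).
  x = 8: rhs = 15, matching y values: none (0 points).
  x = 9: rhs = 12, matching y values: 9, 14 (2 points).
  x = 10: rhs = 17, matching y values: none (0 points).
  x = 11: rhs = 13, matching y values: 6, 17 (2 points).
  x = 12: rhs = 6, matching y values: 11, 12 (2 points).
  x = 13: rhs = 2, matching y values: 5, 18 (2 points).
  x = 14: rhs = 7, matching y values: none (0 points).
  x = 15: rhs = 4, matching y values: 2, 21 (2 points).
  x = 16: rhs = 22, matching y values: none (0 points).
  x = 17: rhs = 21, matching y values: none (0 points).
  x = 18: rhs = 7, matching y values: none (0 points).
  x = 19: rhs = 9, matching y values: 3, 20 (2 points).
  x = 20: rhs = 10, matching y values: none (0 points).
  x = 21: rhs = 16, matching y values: 4, 19 (2 points).
  x = 22: rhs = 10, matching y values: none (0 points).
Total affine count: 22.
Full point count |E(F_23)| = 22 + 1 = 23.
Hasse bound: |23 − (23+1)| = |-1| = 1 ≤ 2√23 ≈ 9.5917 ✓.


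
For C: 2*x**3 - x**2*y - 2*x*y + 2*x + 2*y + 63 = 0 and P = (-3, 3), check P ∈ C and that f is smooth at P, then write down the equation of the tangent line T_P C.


Tangent line at P: 68*x - y + 207 = 0.

Step 1: f(-3, 3) = 0, so P lies on C.
Step 2: partial derivatives
  f_x(x, y) = 6*x**2 - 2*x*y - 2*y + 2, f_y(x, y) = -x**2 - 2*x + 2.
  f_x(P) = 68, f_y(P) = -1 (gradient nonzero, so P is smooth).
Step 3: tangent line at P: 68·(x − -3) + -1·(y − 3) = 0.
Expanding: 68*x - y + 207 = 0.


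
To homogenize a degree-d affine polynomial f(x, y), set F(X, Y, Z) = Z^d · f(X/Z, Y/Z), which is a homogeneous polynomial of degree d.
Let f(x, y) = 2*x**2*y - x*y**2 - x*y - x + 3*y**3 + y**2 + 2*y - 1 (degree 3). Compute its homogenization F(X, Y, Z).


F(X, Y, Z) = 2*X**2*Y - X*Y**2 - X*Y*Z - X*Z**2 + 3*Y**3 + Y**2*Z + 2*Y*Z**2 - Z**3

deg(f) = 3.
Substitute x = X/Z, y = Y/Z into f, then multiply by Z^3.
  monomial 2·x^2·y^1 ↦ 2·X^2·Y^1·Z^0.
  monomial -1·x^1·y^2 ↦ -1·X^1·Y^2·Z^0.
  monomial -1·x^1·y^1 ↦ -1·X^1·Y^1·Z^1.
  monomial -1·x^1·y^0 ↦ -1·X^1·Y^0·Z^2.
  monomial 3·x^0·y^3 ↦ 3·X^0·Y^3·Z^0.
  monomial 1·x^0·y^2 ↦ 1·X^0·Y^2·Z^1.
  monomial 2·x^0·y^1 ↦ 2·X^0·Y^1·Z^2.
  monomial -1·x^0·y^0 ↦ -1·X^0·Y^0·Z^3.
Collecting: F(X, Y, Z) = 2*X**2*Y - X*Y**2 - X*Y*Z - X*Z**2 + 3*Y**3 + Y**2*Z + 2*Y*Z**2 - Z**3.


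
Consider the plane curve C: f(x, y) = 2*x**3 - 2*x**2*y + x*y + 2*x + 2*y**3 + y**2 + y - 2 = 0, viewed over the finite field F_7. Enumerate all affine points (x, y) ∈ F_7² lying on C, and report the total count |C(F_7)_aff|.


Affine F_7-points: {(2, 2), (5, 1), (5, 3), (5, 6), (6, 5)}; count = 5.

For each of the 49 pairs (x, y) ∈ F_7², evaluate f(x, y) mod 7. Record the zeros.
  x = 0: [0↦5, 1↦2, 2↦6, 3↦1, 4↦6, 5↦5, 6↦3]  zeros at y ∈ ∅
  x = 1: [0↦2, 1↦5, 2↦1, 3↦2, 4↦6, 5↦4, 6↦1]  zeros at y ∈ ∅
  x = 2: [0↦4, 1↦2, 2↦0, 3↦3, 4↦2, 5↦2, 6↦1]  zeros at y ∈ {2}
  x = 3: [0↦2, 1↦5, 2↦1, 3↦2, 4↦6, 5↦4, 6↦1]  zeros at y ∈ ∅
  x = 4: [0↦1, 1↦5, 2↦2, 3↦4, 4↦2, 5↦1, 6↦6]  zeros at y ∈ ∅
  x = 5: [0↦6, 1↦0, 2↦1, 3↦0, 4↦2, 5↦5, 6↦0]  zeros at y ∈ {1, 3, 6}
  x = 6: [0↦1, 1↦2, 2↦3, 3↦2, 4↦4, 5↦0, 6↦2]  zeros at y ∈ {5}
Collecting zeros: affine points = {(2, 2), (5, 1), (5, 3), (5, 6), (6, 5)}.
Total count |C(F_7)_aff| = 5.


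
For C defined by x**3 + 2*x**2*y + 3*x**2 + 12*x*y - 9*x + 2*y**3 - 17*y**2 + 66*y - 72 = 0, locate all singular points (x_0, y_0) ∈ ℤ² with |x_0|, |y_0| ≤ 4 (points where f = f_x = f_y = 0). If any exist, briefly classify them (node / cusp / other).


Singular points: {(-3, 3)}; classification: cusp.

Compute partial derivatives:
  f_x = 3*x**2 + 4*x*y + 6*x + 12*y - 9.
  f_y = 2*x**2 + 12*x + 6*y**2 - 34*y + 66.
Scan x_0 ∈ {−4, ..., 4}. For each x_0, f_y(x_0, y) is a polynomial in y; find its integer roots y ∈ {−4, ..., 4}, then test f_x and f at those candidates.
  x = -4: f_y(-4, y) = 6*y**2 - 34*y + 50; no integer root y with |y| ≤ 4.
  x = -3: f_y(-3, y) = 6*y**2 - 34*y + 48; vanishes at y ∈ {3}. (-3, 3): f_x = 0, f = 0 — SINGULAR.
  x = -2: f_y(-2, y) = 6*y**2 - 34*y + 50; no integer root y with |y| ≤ 4.
  x = -1: f_y(-1, y) = 6*y**2 - 34*y + 56; no integer root y with |y| ≤ 4.
  x = 0: f_y(0, y) = 6*y**2 - 34*y + 66; no integer root y with |y| ≤ 4.
  x = 1: f_y(1, y) = 6*y**2 - 34*y + 80; no integer root y with |y| ≤ 4.
  x = 2: f_y(2, y) = 6*y**2 - 34*y + 98; no integer root y with |y| ≤ 4.
  x = 3: f_y(3, y) = 6*y**2 - 34*y + 120; no integer root y with |y| ≤ 4.
  x = 4: f_y(4, y) = 6*y**2 - 34*y + 146; no integer root y with |y| ≤ 4.
Only singular point on the grid: (-3, 3).
Classify: substitute x = -3 + u, y = 3 + v and expand: f = u**3 + 2*u**2*v + 2*v**3 + v**2.
No constant or linear terms (consistent with a singular point). Quadratic part: v**2. Cubic part: u**3 + 2*u**2*v + 2*v**3.
The quadratic part v**2 is a perfect square, so there is a single (double) tangent line v = 0, i.e. y = 3. Restricting the cubic part to that line (v = 0) leaves u**3 ≠ 0, so f is not divisible by v and the branch is v² ≈ -u**3 to lowest order — this is a cusp.
Classification: cusp.


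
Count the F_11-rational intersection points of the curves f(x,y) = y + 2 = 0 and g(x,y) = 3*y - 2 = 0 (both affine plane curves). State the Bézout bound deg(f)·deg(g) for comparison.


Common zeros: ∅; count = 0; Bézout bound = 1.

deg(f) = 1, deg(g) = 1, so Bézout bound = 1.
Scan x ∈ F_11. For each x, list the y ∈ F_11 with f(x, y) ≡ 0 and those with g(x, y) ≡ 0 (mod 11); the common zeros in that column are the intersection.
  x = 0: f ≡ 0 at y ∈ {9}; g ≡ 0 at y ∈ {8}; common: ∅.
  x = 1: f ≡ 0 at y ∈ {9}; g ≡ 0 at y ∈ {8}; common: ∅.
  x = 2: f ≡ 0 at y ∈ {9}; g ≡ 0 at y ∈ {8}; common: ∅.
  x = 3: f ≡ 0 at y ∈ {9}; g ≡ 0 at y ∈ {8}; common: ∅.
  x = 4: f ≡ 0 at y ∈ {9}; g ≡ 0 at y ∈ {8}; common: ∅.
  x = 5: f ≡ 0 at y ∈ {9}; g ≡ 0 at y ∈ {8}; common: ∅.
  x = 6: f ≡ 0 at y ∈ {9}; g ≡ 0 at y ∈ {8}; common: ∅.
  x = 7: f ≡ 0 at y ∈ {9}; g ≡ 0 at y ∈ {8}; common: ∅.
  x = 8: f ≡ 0 at y ∈ {9}; g ≡ 0 at y ∈ {8}; common: ∅.
  x = 9: f ≡ 0 at y ∈ {9}; g ≡ 0 at y ∈ {8}; common: ∅.
  x = 10: f ≡ 0 at y ∈ {9}; g ≡ 0 at y ∈ {8}; common: ∅.
Collecting: common zeros = ∅, so the count is 0.
Comparison with the Bézout bound: 0 ≤ 1 = deg(f)·deg(g), as expected for curves with no common component (the affine F_11-count falls short of the bound because intersections may lie at infinity, over extension fields, or carry multiplicity).


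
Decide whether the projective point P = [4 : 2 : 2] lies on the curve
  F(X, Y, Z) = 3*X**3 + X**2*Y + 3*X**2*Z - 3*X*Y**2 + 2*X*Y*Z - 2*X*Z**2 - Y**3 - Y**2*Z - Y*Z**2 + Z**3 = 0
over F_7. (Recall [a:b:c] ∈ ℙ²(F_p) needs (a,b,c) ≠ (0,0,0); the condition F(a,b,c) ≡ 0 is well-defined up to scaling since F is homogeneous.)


F(4,2,2) ≡ 4 (mod 7); P is NOT on the curve.

Evaluate F(4, 2, 2) term-by-term (mod 7).
  3*X**3 ↦ 3·64·1·1 = 192
  X**2*Y ↦ 1·16·2·1 = 32
  3*X**2*Z ↦ 3·16·1·2 = 96
  -3*X*Y**2 ↦ -3·4·4·1 = -48
  2*X*Y*Z ↦ 2·4·2·2 = 32
  -2*X*Z**2 ↦ -2·4·1·4 = -32
  -Y**3 ↦ -1·1·8·1 = -8
  -Y**2*Z ↦ -1·1·4·2 = -8
  -Y*Z**2 ↦ -1·1·2·4 = -8
  Z**3 ↦ 1·1·1·8 = 8
Sum: F(4, 2, 2) = (192) + (32) + (96) + (-48) + (32) + (-32) + (-8) + (-8) + (-8) + (8) = 256.
Reducing mod 7: 256 ≡ 4 (mod 7).
Since F(a, b, c) ≡ 4 ≠ 0 (mod 7), P does NOT lie on the curve.


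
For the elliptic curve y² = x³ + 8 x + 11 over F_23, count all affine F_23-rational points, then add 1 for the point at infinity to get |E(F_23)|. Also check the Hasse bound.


Affine points = {(2, 9), (2, 14), (3, 4), (3, 19), (8, 9), (8, 14), (11, 2), (11, 21), (12, 8), (12, 15), (13, 9), (13, 14), (16, 7), (16, 16), (17, 0), (20, 11), (20, 12), (22, 5), (22, 18)}; affine count = 19; |E(F_23)| = 20.

Discriminant check: Δ ∝ 4a³ + 27b² = 4·8³ + 27·11² = 4·512 + 27·121 ≡ 2 (mod 23). Nonzero ⇒ E is nonsingular.
For each x ∈ F_23, compute rhs = x³ + 8·x + 11 mod 23, then count y ∈ F_23 with y² ≡ rhs.
  x = 0: rhs = 11, matching y values: none (0 points).
  x = 1: rhs = 20, matching y values: none (0 points).
  x = 2: rhs = 12, matching y values: 9, 14 (2 points).
  x = 3: rhs = 16, matching y values: 4, 19 (2 points).
  x = 4: rhs = 15, matching y values: none (0 points).
  x = 5: rhs = 15, matching y values: none (0 points).
  x = 6: rhs = 22, matching y values: none (0 points).
  x = 7: rhs = 19, matching y values: none (0 points).
  x = 8: rhs = 12, matching y values: 9, 14 (2 points).
  x = 9: rhs = 7, matching y values: none (0 points).
  x = 10: rhs = 10, matching y values: none (0 points).
  x = 11: rhs = 4, matching y values: 2, 21 (2 points).
  x = 12: rhs = 18, matching y values: 8, 15 (2 points).
  x = 13: rhs = 12, matching y values: 9, 14 (2 points).
  x = 14: rhs = 15, matching y values: none (0 points).
  x = 15: rhs = 10, matching y values: none (0 points).
  x = 16: rhs = 3, matching y values: 7, 16 (2 points).
  x = 17: rhs = 0, matching y values: 0 (1 points).
  x = 18: rhs = 7, matching y values: none (0 points).
  x = 19: rhs = 7, matching y values: none (0 points).
  x = 20: rhs = 6, matching y values: 11, 12 (2 points).
  x = 21: rhs = 10, matching y values: none (0 points).
  x = 22: rhs = 2, matching y values: 5, 18 (2 points).
Total affine count: 19.
Full point count |E(F_23)| = 19 + 1 = 20.
Hasse bound: |20 − (23+1)| = |-4| = 4 ≤ 2√23 ≈ 9.5917 ✓.


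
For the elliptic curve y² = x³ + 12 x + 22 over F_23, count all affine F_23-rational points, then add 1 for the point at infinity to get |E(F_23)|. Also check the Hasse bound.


Affine points = {(1, 9), (1, 14), (2, 10), (2, 13), (3, 4), (3, 19), (5, 0), (7, 9), (7, 14), (8, 3), (8, 20), (9, 10), (9, 13), (11, 6), (11, 17), (12, 10), (12, 13), (13, 11), (13, 12), (14, 6), (14, 17), (15, 9), (15, 14), (16, 3), (16, 20), (19, 5), (19, 18), (21, 6), (21, 17), (22, 3), (22, 20)}; affine count = 31; |E(F_23)| = 32.

Discriminant check: Δ ∝ 4a³ + 27b² = 4·12³ + 27·22² = 4·1728 + 27·484 ≡ 16 (mod 23). Nonzero ⇒ E is nonsingular.
For each x ∈ F_23, compute rhs = x³ + 12·x + 22 mod 23, then count y ∈ F_23 with y² ≡ rhs.
  x = 0: rhs = 22, matching y values: none (0 points).
  x = 1: rhs = 12, matching y values: 9, 14 (2 points).
  x = 2: rhs = 8, matching y values: 10, 13 (2 points).
  x = 3: rhs = 16, matching y values: 4, 19 (2 points).
  x = 4: rhs = 19, matching y values: none (0 points).
  x = 5: rhs = 0, matching y values: 0 (1 points).
  x = 6: rhs = 11, matching y values: none (0 points).
  x = 7: rhs = 12, matching y values: 9, 14 (2 points).
  x = 8: rhs = 9, matching y values: 3, 20 (2 points).
  x = 9: rhs = 8, matching y values: 10, 13 (2 points).
  x = 10: rhs = 15, matching y values: none (0 points).
  x = 11: rhs = 13, matching y values: 6, 17 (2 points).
  x = 12: rhs = 8, matching y values: 10, 13 (2 points).
  x = 13: rhs = 6, matching y values: 11, 12 (2 points).
  x = 14: rhs = 13, matching y values: 6, 17 (2 points).
  x = 15: rhs = 12, matching y values: 9, 14 (2 points).
  x = 16: rhs = 9, matching y values: 3, 20 (2 points).
  x = 17: rhs = 10, matching y values: none (0 points).
  x = 18: rhs = 21, matching y values: none (0 points).
  x = 19: rhs = 2, matching y values: 5, 18 (2 points).
  x = 20: rhs = 5, matching y values: none (0 points).
  x = 21: rhs = 13, matching y values: 6, 17 (2 points).
  x = 22: rhs = 9, matching y values: 3, 20 (2 points).
Total affine count: 31.
Full point count |E(F_23)| = 31 + 1 = 32.
Hasse bound: |32 − (23+1)| = |8| = 8 ≤ 2√23 ≈ 9.5917 ✓.


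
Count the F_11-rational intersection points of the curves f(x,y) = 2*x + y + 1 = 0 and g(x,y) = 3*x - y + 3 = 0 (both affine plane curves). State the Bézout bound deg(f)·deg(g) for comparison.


Common zeros: {(8, 5)}; count = 1; Bézout bound = 1.

deg(f) = 1, deg(g) = 1, so Bézout bound = 1.
Scan x ∈ F_11. For each x, list the y ∈ F_11 with f(x, y) ≡ 0 and those with g(x, y) ≡ 0 (mod 11); the common zeros in that column are the intersection.
  x = 0: f ≡ 0 at y ∈ {10}; g ≡ 0 at y ∈ {3}; common: ∅.
  x = 1: f ≡ 0 at y ∈ {8}; g ≡ 0 at y ∈ {6}; common: ∅.
  x = 2: f ≡ 0 at y ∈ {6}; g ≡ 0 at y ∈ {9}; common: ∅.
  x = 3: f ≡ 0 at y ∈ {4}; g ≡ 0 at y ∈ {1}; common: ∅.
  x = 4: f ≡ 0 at y ∈ {2}; g ≡ 0 at y ∈ {4}; common: ∅.
  x = 5: f ≡ 0 at y ∈ {0}; g ≡ 0 at y ∈ {7}; common: ∅.
  x = 6: f ≡ 0 at y ∈ {9}; g ≡ 0 at y ∈ {10}; common: ∅.
  x = 7: f ≡ 0 at y ∈ {7}; g ≡ 0 at y ∈ {2}; common: ∅.
  x = 8: f ≡ 0 at y ∈ {5}; g ≡ 0 at y ∈ {5}; common: {5}.
  x = 9: f ≡ 0 at y ∈ {3}; g ≡ 0 at y ∈ {8}; common: ∅.
  x = 10: f ≡ 0 at y ∈ {1}; g ≡ 0 at y ∈ {0}; common: ∅.
Collecting: common zeros = {(8, 5)}, so the count is 1.
Comparison with the Bézout bound: 1 ≤ 1 = deg(f)·deg(g), as expected for curves with no common component (the bound is attained).


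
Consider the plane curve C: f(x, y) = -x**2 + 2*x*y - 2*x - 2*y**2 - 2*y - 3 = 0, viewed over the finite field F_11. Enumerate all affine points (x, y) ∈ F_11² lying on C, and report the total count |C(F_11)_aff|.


Affine F_11-points: {(2, 0), (2, 1), (3, 6), (3, 7), (6, 8), (7, 0), (7, 6), (8, 8), (8, 10), (9, 1), (9, 7), (10, 10)}; count = 12.

For each of the 121 pairs (x, y) ∈ F_11², evaluate f(x, y) mod 11. Record the zeros.
  x = 0: [0↦8, 1↦4, 2↦7, 3↦6, 4↦1, 5↦3, 6↦1, 7↦6, 8↦7, 9↦4, 10↦8]  zeros at y ∈ ∅
  x = 1: [0↦5, 1↦3, 2↦8, 3↦9, 4↦6, 5↦10, 6↦10, 7↦6, 8↦9, 9↦8, 10↦3]  zeros at y ∈ ∅
  x = 2: [0↦0, 1↦0, 2↦7, 3↦10, 4↦9, 5↦4, 6↦6, 7↦4, 8↦9, 9↦10, 10↦7]  zeros at y ∈ {0, 1}
  x = 3: [0↦4, 1↦6, 2↦4, 3↦9, 4↦10, 5↦7, 6↦0, 7↦0, 8↦7, 9↦10, 10↦9]  zeros at y ∈ {6, 7}
  x = 4: [0↦6, 1↦10, 2↦10, 3↦6, 4↦9, 5↦8, 6↦3, 7↦5, 8↦3, 9↦8, 10↦9]  zeros at y ∈ ∅
  x = 5: [0↦6, 1↦1, 2↦3, 3↦1, 4↦6, 5↦7, 6↦4, 7↦8, 8↦8, 9↦4, 10↦7]  zeros at y ∈ ∅
  x = 6: [0↦4, 1↦1, 2↦5, 3↦5, 4↦1, 5↦4, 6↦3, 7↦9, 8↦0, 9↦9, 10↦3]  zeros at y ∈ {8}
  x = 7: [0↦0, 1↦10, 2↦5, 3↦7, 4↦5, 5↦10, 6↦0, 7↦8, 8↦1, 9↦1, 10↦8]  zeros at y ∈ {0, 6}
  x = 8: [0↦5, 1↦6, 2↦3, 3↦7, 4↦7, 5↦3, 6↦6, 7↦5, 8↦0, 9↦2, 10↦0]  zeros at y ∈ {8, 10}
  x = 9: [0↦8, 1↦0, 2↦10, 3↦5, 4↦7, 5↦5, 6↦10, 7↦0, 8↦8, 9↦1, 10↦1]  zeros at y ∈ {1, 7}
  x = 10: [0↦9, 1↦3, 2↦4, 3↦1, 4↦5, 5↦5, 6↦1, 7↦4, 8↦3, 9↦9, 10↦0]  zeros at y ∈ {10}
Collecting zeros: affine points = {(2, 0), (2, 1), (3, 6), (3, 7), (6, 8), (7, 0), (7, 6), (8, 8), (8, 10), (9, 1), (9, 7), (10, 10)}.
Total count |C(F_11)_aff| = 12.


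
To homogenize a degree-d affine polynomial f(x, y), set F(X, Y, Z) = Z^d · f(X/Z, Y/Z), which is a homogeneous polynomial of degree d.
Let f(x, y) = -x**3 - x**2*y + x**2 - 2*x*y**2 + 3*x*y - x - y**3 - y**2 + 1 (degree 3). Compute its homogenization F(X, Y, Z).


F(X, Y, Z) = -X**3 - X**2*Y + X**2*Z - 2*X*Y**2 + 3*X*Y*Z - X*Z**2 - Y**3 - Y**2*Z + Z**3

deg(f) = 3.
Substitute x = X/Z, y = Y/Z into f, then multiply by Z^3.
  monomial -1·x^3·y^0 ↦ -1·X^3·Y^0·Z^0.
  monomial -1·x^2·y^1 ↦ -1·X^2·Y^1·Z^0.
  monomial 1·x^2·y^0 ↦ 1·X^2·Y^0·Z^1.
  monomial -2·x^1·y^2 ↦ -2·X^1·Y^2·Z^0.
  monomial 3·x^1·y^1 ↦ 3·X^1·Y^1·Z^1.
  monomial -1·x^1·y^0 ↦ -1·X^1·Y^0·Z^2.
  monomial -1·x^0·y^3 ↦ -1·X^0·Y^3·Z^0.
  monomial -1·x^0·y^2 ↦ -1·X^0·Y^2·Z^1.
  monomial 1·x^0·y^0 ↦ 1·X^0·Y^0·Z^3.
Collecting: F(X, Y, Z) = -X**3 - X**2*Y + X**2*Z - 2*X*Y**2 + 3*X*Y*Z - X*Z**2 - Y**3 - Y**2*Z + Z**3.


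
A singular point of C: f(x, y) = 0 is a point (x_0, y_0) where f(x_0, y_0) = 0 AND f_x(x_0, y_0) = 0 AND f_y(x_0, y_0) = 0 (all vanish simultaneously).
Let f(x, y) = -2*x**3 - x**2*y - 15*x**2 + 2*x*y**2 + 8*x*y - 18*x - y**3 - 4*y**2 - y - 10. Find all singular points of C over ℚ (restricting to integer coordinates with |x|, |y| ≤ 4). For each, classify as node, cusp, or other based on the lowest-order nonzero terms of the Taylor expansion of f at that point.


Singular points: {(-2, -3)}; classification: cusp.

Compute partial derivatives:
  f_x = -6*x**2 - 2*x*y - 30*x + 2*y**2 + 8*y - 18.
  f_y = -x**2 + 4*x*y + 8*x - 3*y**2 - 8*y - 1.
Scan x_0 ∈ {−4, ..., 4}. For each x_0, f_y(x_0, y) is a polynomial in y; find its integer roots y ∈ {−4, ..., 4}, then test f_x and f at those candidates.
  x = -4: f_y(-4, y) = -3*y**2 - 24*y - 49; no integer root y with |y| ≤ 4.
  x = -3: f_y(-3, y) = -3*y**2 - 20*y - 34; no integer root y with |y| ≤ 4.
  x = -2: f_y(-2, y) = -3*y**2 - 16*y - 21; vanishes at y ∈ {-3}. (-2, -3): f_x = 0, f = 0 — SINGULAR.
  x = -1: f_y(-1, y) = -3*y**2 - 12*y - 10; no integer root y with |y| ≤ 4.
  x = 0: f_y(0, y) = -3*y**2 - 8*y - 1; no integer root y with |y| ≤ 4.
  x = 1: f_y(1, y) = -3*y**2 - 4*y + 6; no integer root y with |y| ≤ 4.
  x = 2: f_y(2, y) = 11 - 3*y**2; no integer root y with |y| ≤ 4.
  x = 3: f_y(3, y) = -3*y**2 + 4*y + 14; no integer root y with |y| ≤ 4.
  x = 4: f_y(4, y) = -3*y**2 + 8*y + 15; no integer root y with |y| ≤ 4.
Only singular point on the grid: (-2, -3).
Classify: substitute x = -2 + u, y = -3 + v and expand: f = -2*u**3 - u**2*v + 2*u*v**2 - v**3 + v**2.
No constant or linear terms (consistent with a singular point). Quadratic part: v**2. Cubic part: -2*u**3 - u**2*v + 2*u*v**2 - v**3.
The quadratic part v**2 is a perfect square, so there is a single (double) tangent line v = 0, i.e. y = -3. Restricting the cubic part to that line (v = 0) leaves -2*u**3 ≠ 0, so f is not divisible by v and the branch is v² ≈ 2*u**3 to lowest order — this is a cusp.
Classification: cusp.


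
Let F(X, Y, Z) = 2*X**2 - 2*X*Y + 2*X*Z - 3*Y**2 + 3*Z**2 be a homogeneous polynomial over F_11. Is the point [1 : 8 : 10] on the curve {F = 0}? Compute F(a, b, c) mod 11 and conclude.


F(1,8,10) ≡ 4 (mod 11); P is NOT on the curve.

Evaluate F(1, 8, 10) term-by-term (mod 11).
  2*X**2 ↦ 2·1·1·1 = 2
  -2*X*Y ↦ -2·1·8·1 = -16
  2*X*Z ↦ 2·1·1·10 = 20
  -3*Y**2 ↦ -3·1·64·1 = -192
  3*Z**2 ↦ 3·1·1·100 = 300
Sum: F(1, 8, 10) = (2) + (-16) + (20) + (-192) + (300) = 114.
Reducing mod 11: 114 ≡ 4 (mod 11).
Since F(a, b, c) ≡ 4 ≠ 0 (mod 11), P does NOT lie on the curve.


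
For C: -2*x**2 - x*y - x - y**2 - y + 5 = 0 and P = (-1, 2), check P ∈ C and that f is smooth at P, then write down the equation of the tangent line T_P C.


Tangent line at P: x - 4*y + 9 = 0.

Step 1: f(-1, 2) = 0, so P lies on C.
Step 2: partial derivatives
  f_x(x, y) = -4*x - y - 1, f_y(x, y) = -x - 2*y - 1.
  f_x(P) = 1, f_y(P) = -4 (gradient nonzero, so P is smooth).
Step 3: tangent line at P: 1·(x − -1) + -4·(y − 2) = 0.
Expanding: x - 4*y + 9 = 0.


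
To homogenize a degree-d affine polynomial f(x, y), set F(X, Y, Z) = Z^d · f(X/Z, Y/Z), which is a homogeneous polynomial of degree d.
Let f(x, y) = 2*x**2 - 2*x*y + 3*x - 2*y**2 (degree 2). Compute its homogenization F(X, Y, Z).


F(X, Y, Z) = 2*X**2 - 2*X*Y + 3*X*Z - 2*Y**2

deg(f) = 2.
Substitute x = X/Z, y = Y/Z into f, then multiply by Z^2.
  monomial 2·x^2·y^0 ↦ 2·X^2·Y^0·Z^0.
  monomial -2·x^1·y^1 ↦ -2·X^1·Y^1·Z^0.
  monomial 3·x^1·y^0 ↦ 3·X^1·Y^0·Z^1.
  monomial -2·x^0·y^2 ↦ -2·X^0·Y^2·Z^0.
Collecting: F(X, Y, Z) = 2*X**2 - 2*X*Y + 3*X*Z - 2*Y**2.


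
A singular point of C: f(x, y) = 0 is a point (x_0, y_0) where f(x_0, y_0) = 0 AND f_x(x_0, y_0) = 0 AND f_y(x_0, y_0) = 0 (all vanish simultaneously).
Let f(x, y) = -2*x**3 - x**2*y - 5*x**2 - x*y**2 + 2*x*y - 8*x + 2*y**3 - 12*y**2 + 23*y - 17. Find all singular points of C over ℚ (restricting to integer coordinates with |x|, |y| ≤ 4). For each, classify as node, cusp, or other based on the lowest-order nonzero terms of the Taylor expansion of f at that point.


Singular points: {(-1, 2)}; classification: node.

Compute partial derivatives:
  f_x = -6*x**2 - 2*x*y - 10*x - y**2 + 2*y - 8.
  f_y = -x**2 - 2*x*y + 2*x + 6*y**2 - 24*y + 23.
Scan x_0 ∈ {−4, ..., 4}. For each x_0, f_y(x_0, y) is a polynomial in y; find its integer roots y ∈ {−4, ..., 4}, then test f_x and f at those candidates.
  x = -4: f_y(-4, y) = 6*y**2 - 16*y - 1; no integer root y with |y| ≤ 4.
  x = -3: f_y(-3, y) = 6*y**2 - 18*y + 8; no integer root y with |y| ≤ 4.
  x = -2: f_y(-2, y) = 6*y**2 - 20*y + 15; no integer root y with |y| ≤ 4.
  x = -1: f_y(-1, y) = 6*y**2 - 22*y + 20; vanishes at y ∈ {2}. (-1, 2): f_x = 0, f = 0 — SINGULAR.
  x = 0: f_y(0, y) = 6*y**2 - 24*y + 23; no integer root y with |y| ≤ 4.
  x = 1: f_y(1, y) = 6*y**2 - 26*y + 24; vanishes at y ∈ {3}. (1, 3): f_x = -33 ≠ 0.
  x = 2: f_y(2, y) = 6*y**2 - 28*y + 23; no integer root y with |y| ≤ 4.
  x = 3: f_y(3, y) = 6*y**2 - 30*y + 20; no integer root y with |y| ≤ 4.
  x = 4: f_y(4, y) = 6*y**2 - 32*y + 15; no integer root y with |y| ≤ 4.
Only singular point on the grid: (-1, 2).
Classify: substitute x = -1 + u, y = 2 + v and expand: f = -2*u**3 - u**2*v - u**2 - u*v**2 + 2*v**3 + v**2.
No constant or linear terms (consistent with a singular point). Quadratic part: -u**2 + v**2. Cubic part: -2*u**3 - u**2*v - u*v**2 + 2*v**3.
The quadratic part v**2 - u**2 = (v − u)(v + u) splits into two distinct linear factors, so there are two distinct tangent lines y − 2 = ±(x − -1) — this is a node (ordinary double point).
Classification: node.
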